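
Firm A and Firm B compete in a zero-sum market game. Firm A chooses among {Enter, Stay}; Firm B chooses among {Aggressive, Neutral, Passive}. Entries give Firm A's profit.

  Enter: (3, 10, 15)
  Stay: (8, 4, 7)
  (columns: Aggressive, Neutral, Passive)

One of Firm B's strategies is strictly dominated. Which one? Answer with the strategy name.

Neutral holds Firm A's payoff strictly below Passive in every row: 10 < 15, 4 < 7.
So Passive is strictly dominated for Firm B.

Passive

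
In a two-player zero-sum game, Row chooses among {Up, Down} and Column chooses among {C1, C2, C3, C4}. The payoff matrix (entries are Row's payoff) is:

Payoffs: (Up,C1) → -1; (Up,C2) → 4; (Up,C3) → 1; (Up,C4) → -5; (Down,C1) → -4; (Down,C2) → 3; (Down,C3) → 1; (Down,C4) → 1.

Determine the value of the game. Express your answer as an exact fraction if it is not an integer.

Row minima: Up → -5, Down → -4; maximin = -4.
Column maxima: C1 → -1, C2 → 4, C3 → 1, C4 → 1; minimax = -1.
-4 ≠ -1, so there is no saddle point; optimal play is mixed.
C2 is strictly dominated by C1 (it gives Row strictly more in every row), so Column never plays it.
C3 is strictly dominated by C1 (it gives Row strictly more in every row), so Column never plays it.
On the remaining 2×2 (Up, Down vs C1, C4):
Let Row play Up with probability p. Expected payoff against C1: (-1)p + (-4)(1−p) = 3p − 4; against C4: (-5)p + 1(1−p) = −6p + 1.
Setting these equal: 3p − 4 = −6p + 1 ⇒ 9p = 5 ⇒ p = 5/9, and the value is (3)·(5/9) − 4 = -7/3.
For Column: with q = P(C1), equating Up's and Down's payoffs gives 4q − 5 = −5q + 1 ⇒ q = 2/3.

-7/3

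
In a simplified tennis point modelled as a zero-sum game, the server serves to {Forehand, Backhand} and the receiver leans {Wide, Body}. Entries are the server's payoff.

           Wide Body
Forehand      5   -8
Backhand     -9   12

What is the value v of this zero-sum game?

Row minima: Forehand → -8, Backhand → -9; maximin = -8.
Column maxima: Wide → 5, Body → 12; minimax = 5.
-8 ≠ 5, so there is no saddle point; optimal play is mixed.
Let the server play Forehand with probability p. Expected payoff against Wide: 5p + (-9)(1−p) = 14p − 9; against Body: (-8)p + 12(1−p) = −20p + 12.
Setting these equal: 14p − 9 = −20p + 12 ⇒ 34p = 21 ⇒ p = 21/34, and the value is (14)·(21/34) − 9 = -6/17.
For the receiver: with q = P(Wide), equating Forehand's and Backhand's payoffs gives 13q − 8 = −21q + 12 ⇒ q = 10/17.

-6/17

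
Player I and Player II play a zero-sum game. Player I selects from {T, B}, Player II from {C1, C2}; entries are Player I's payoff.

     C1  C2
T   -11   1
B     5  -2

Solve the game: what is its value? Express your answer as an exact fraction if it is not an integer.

-17/19

Row minima: T → -11, B → -2; maximin = -2.
Column maxima: C1 → 5, C2 → 1; minimax = 1.
-2 ≠ 1, so there is no saddle point; optimal play is mixed.
Let Player I play T with probability p. Expected payoff against C1: (-11)p + 5(1−p) = −16p + 5; against C2: 1p + (-2)(1−p) = 3p − 2.
Setting these equal: −16p + 5 = 3p − 2 ⇒ −19p = -7 ⇒ p = 7/19, and the value is (-16)·(7/19) + 5 = -17/19.
For Player II: with q = P(C1), equating T's and B's payoffs gives −12q + 1 = 7q − 2 ⇒ q = 3/19.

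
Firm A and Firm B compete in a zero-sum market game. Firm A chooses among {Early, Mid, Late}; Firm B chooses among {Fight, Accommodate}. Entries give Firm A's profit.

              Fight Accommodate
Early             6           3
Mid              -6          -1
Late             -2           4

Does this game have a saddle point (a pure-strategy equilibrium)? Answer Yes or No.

No

Row minima: Early → 3, Mid → -6, Late → -2; maximin = 3.
Column maxima: Fight → 6, Accommodate → 4; minimax = 4.
3 ≠ 4, so no pure-strategy equilibrium exists.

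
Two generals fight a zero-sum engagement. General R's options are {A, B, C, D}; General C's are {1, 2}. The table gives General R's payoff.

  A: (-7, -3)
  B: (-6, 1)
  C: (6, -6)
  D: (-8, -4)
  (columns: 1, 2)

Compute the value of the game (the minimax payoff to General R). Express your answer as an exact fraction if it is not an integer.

Row minima: A → -7, B → -6, C → -6, D → -8; maximin = -6.
Column maxima: 1 → 6, 2 → 1; minimax = 1.
-6 ≠ 1, so there is no saddle point; optimal play is mixed.
A is strictly dominated by B, so General R never plays it.
D is strictly dominated by B, so General R never plays it.
On the remaining 2×2 (B, C vs 1, 2):
Let General R play B with probability p. Expected payoff against 1: (-6)p + 6(1−p) = −12p + 6; against 2: 1p + (-6)(1−p) = 7p − 6.
Setting these equal: −12p + 6 = 7p − 6 ⇒ −19p = -12 ⇒ p = 12/19, and the value is (-12)·(12/19) + 6 = -30/19.
For General C: with q = P(1), equating B's and C's payoffs gives −7q + 1 = 12q − 6 ⇒ q = 7/19.

-30/19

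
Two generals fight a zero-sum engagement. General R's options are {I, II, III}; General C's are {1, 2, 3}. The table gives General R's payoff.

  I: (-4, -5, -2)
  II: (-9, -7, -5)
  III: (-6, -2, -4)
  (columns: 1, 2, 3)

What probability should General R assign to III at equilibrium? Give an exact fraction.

Row minima: I → -5, II → -9, III → -6; maximin = -5.
Column maxima: 1 → -4, 2 → -2, 3 → -2; minimax = -4.
-5 ≠ -4, so there is no saddle point; optimal play is mixed.
II is strictly dominated by I, so General R never plays it.
3 is strictly dominated by 1 (it gives General R strictly more in every row), so General C never plays it.
On the remaining 2×2 (I, III vs 1, 2):
Let General R play I with probability p. Expected payoff against 1: (-4)p + (-6)(1−p) = 2p − 6; against 2: (-5)p + (-2)(1−p) = −3p − 2.
Setting these equal: 2p − 6 = −3p − 2 ⇒ 5p = 4 ⇒ p = 4/5, and the value is (2)·(4/5) − 6 = -22/5.
For General C: with q = P(1), equating I's and III's payoffs gives q − 5 = −4q − 2 ⇒ q = 3/5.

1/5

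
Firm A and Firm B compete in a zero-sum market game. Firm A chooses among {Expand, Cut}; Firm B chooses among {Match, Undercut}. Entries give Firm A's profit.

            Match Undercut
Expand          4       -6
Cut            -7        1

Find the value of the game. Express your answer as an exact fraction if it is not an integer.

Row minima: Expand → -6, Cut → -7; maximin = -6.
Column maxima: Match → 4, Undercut → 1; minimax = 1.
-6 ≠ 1, so there is no saddle point; optimal play is mixed.
Let Firm A play Expand with probability p. Expected payoff against Match: 4p + (-7)(1−p) = 11p − 7; against Undercut: (-6)p + 1(1−p) = −7p + 1.
Setting these equal: 11p − 7 = −7p + 1 ⇒ 18p = 8 ⇒ p = 4/9, and the value is (11)·(4/9) − 7 = -19/9.
For Firm B: with q = P(Match), equating Expand's and Cut's payoffs gives 10q − 6 = −8q + 1 ⇒ q = 7/18.

-19/9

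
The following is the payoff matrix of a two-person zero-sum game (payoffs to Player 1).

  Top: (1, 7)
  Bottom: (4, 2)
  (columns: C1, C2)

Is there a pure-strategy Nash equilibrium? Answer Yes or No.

Row minima: Top → 1, Bottom → 2; maximin = 2.
Column maxima: C1 → 4, C2 → 7; minimax = 4.
2 ≠ 4, so no pure-strategy equilibrium exists.

No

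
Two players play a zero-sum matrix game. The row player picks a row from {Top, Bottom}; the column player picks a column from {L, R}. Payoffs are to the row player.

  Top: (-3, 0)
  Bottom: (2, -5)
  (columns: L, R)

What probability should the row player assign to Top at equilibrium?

7/10

Row minima: Top → -3, Bottom → -5; maximin = -3.
Column maxima: L → 2, R → 0; minimax = 0.
-3 ≠ 0, so there is no saddle point; optimal play is mixed.
Let the row player play Top with probability p. Expected payoff against L: (-3)p + 2(1−p) = −5p + 2; against R: 0p + (-5)(1−p) = 5p − 5.
Setting these equal: −5p + 2 = 5p − 5 ⇒ −10p = -7 ⇒ p = 7/10, and the value is (-5)·(7/10) + 2 = -3/2.
For the column player: with q = P(L), equating Top's and Bottom's payoffs gives −3q = 7q − 5 ⇒ q = 1/2.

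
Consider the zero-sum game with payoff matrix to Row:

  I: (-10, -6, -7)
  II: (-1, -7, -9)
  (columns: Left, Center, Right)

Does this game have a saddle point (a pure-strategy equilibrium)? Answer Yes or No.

Row minima: I → -10, II → -9; maximin = -9.
Column maxima: Left → -1, Center → -6, Right → -7; minimax = -7.
-9 ≠ -7, so no pure-strategy equilibrium exists.

No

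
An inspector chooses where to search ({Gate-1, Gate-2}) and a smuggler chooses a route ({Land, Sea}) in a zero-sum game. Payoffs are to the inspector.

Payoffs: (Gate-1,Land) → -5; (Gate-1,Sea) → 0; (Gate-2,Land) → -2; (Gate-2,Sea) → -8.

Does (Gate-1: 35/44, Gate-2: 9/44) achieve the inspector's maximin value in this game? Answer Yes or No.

Against Land this mix gives (35/44)·(-5) + (9/44)·(-2) = -193/44.
Against Sea this mix gives (35/44)·0 + (9/44)·(-8) = -18/11.
The smuggler will play Land, holding the inspector to -193/44. Shifting weight toward the row that does better against Land would raise this floor (the equalizing mix achieves -40/11 against both Land and Sea), so the proposed strategy is not optimal.

No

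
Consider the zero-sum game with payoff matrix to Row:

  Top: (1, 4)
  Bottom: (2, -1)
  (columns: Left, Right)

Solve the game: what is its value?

Row minima: Top → 1, Bottom → -1; maximin = 1.
Column maxima: Left → 2, Right → 4; minimax = 2.
1 ≠ 2, so there is no saddle point; optimal play is mixed.
Let Row play Top with probability p. Expected payoff against Left: 1p + 2(1−p) = −p + 2; against Right: 4p + (-1)(1−p) = 5p − 1.
Setting these equal: −p + 2 = 5p − 1 ⇒ −6p = -3 ⇒ p = 1/2, and the value is (-1)·(1/2) + 2 = 3/2.
For Column: with q = P(Left), equating Top's and Bottom's payoffs gives −3q + 4 = 3q − 1 ⇒ q = 5/6.

3/2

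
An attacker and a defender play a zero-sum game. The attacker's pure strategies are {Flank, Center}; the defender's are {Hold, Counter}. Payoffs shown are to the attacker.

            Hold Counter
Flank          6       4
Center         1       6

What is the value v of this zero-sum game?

32/7

Row minima: Flank → 4, Center → 1; maximin = 4.
Column maxima: Hold → 6, Counter → 6; minimax = 6.
4 ≠ 6, so there is no saddle point; optimal play is mixed.
Let the attacker play Flank with probability p. Expected payoff against Hold: 6p + 1(1−p) = 5p + 1; against Counter: 4p + 6(1−p) = −2p + 6.
Setting these equal: 5p + 1 = −2p + 6 ⇒ 7p = 5 ⇒ p = 5/7, and the value is (5)·(5/7) + 1 = 32/7.
For the defender: with q = P(Hold), equating Flank's and Center's payoffs gives 2q + 4 = −5q + 6 ⇒ q = 2/7.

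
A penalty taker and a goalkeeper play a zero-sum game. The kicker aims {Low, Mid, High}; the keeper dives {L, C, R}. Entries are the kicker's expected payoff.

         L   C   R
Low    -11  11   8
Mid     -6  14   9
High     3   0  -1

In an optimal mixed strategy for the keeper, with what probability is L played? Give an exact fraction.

10/19

Row minima: Low → -11, Mid → -6, High → -1; maximin = -1.
Column maxima: L → 3, C → 14, R → 9; minimax = 3.
-1 ≠ 3, so there is no saddle point; optimal play is mixed.
Low is strictly dominated by Mid, so the kicker never plays it.
C is strictly dominated by R (it gives the kicker strictly more in every row), so the keeper never plays it.
On the remaining 2×2 (Mid, High vs L, R):
Let the kicker play Mid with probability p. Expected payoff against L: (-6)p + 3(1−p) = −9p + 3; against R: 9p + (-1)(1−p) = 10p − 1.
Setting these equal: −9p + 3 = 10p − 1 ⇒ −19p = -4 ⇒ p = 4/19, and the value is (-9)·(4/19) + 3 = 21/19.
For the keeper: with q = P(L), equating Mid's and High's payoffs gives −15q + 9 = 4q − 1 ⇒ q = 10/19.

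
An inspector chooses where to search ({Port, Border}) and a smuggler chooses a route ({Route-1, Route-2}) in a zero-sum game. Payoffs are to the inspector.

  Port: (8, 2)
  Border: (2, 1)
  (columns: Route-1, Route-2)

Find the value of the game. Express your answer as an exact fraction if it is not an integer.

Row minima: Port → 2, Border → 1; maximin = 2.
Column maxima: Route-1 → 8, Route-2 → 2; minimax = 2.
Since maximin = minimax = 2, there is a saddle point and the value is 2.

2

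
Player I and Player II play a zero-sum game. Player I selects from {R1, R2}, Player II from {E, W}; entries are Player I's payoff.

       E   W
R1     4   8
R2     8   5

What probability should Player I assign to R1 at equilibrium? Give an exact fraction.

3/7

Row minima: R1 → 4, R2 → 5; maximin = 5.
Column maxima: E → 8, W → 8; minimax = 8.
5 ≠ 8, so there is no saddle point; optimal play is mixed.
Let Player I play R1 with probability p. Expected payoff against E: 4p + 8(1−p) = −4p + 8; against W: 8p + 5(1−p) = 3p + 5.
Setting these equal: −4p + 8 = 3p + 5 ⇒ −7p = -3 ⇒ p = 3/7, and the value is (-4)·(3/7) + 8 = 44/7.
For Player II: with q = P(E), equating R1's and R2's payoffs gives −4q + 8 = 3q + 5 ⇒ q = 3/7.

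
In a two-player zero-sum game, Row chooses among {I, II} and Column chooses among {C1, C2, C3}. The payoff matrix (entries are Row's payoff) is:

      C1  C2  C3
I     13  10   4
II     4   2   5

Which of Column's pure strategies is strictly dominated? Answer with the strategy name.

C1

C2 holds Row's payoff strictly below C1 in every row: 10 < 13, 2 < 4.
So C1 is strictly dominated for Column.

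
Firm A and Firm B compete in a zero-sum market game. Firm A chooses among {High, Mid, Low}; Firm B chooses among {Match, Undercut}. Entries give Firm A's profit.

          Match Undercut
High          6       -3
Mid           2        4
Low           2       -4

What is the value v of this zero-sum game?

Row minima: High → -3, Mid → 2, Low → -4; maximin = 2.
Column maxima: Match → 6, Undercut → 4; minimax = 4.
2 ≠ 4, so there is no saddle point; optimal play is mixed.
Low is strictly dominated by High, so Firm A never plays it.
On the remaining 2×2 (High, Mid vs Match, Undercut):
Let Firm A play High with probability p. Expected payoff against Match: 6p + 2(1−p) = 4p + 2; against Undercut: (-3)p + 4(1−p) = −7p + 4.
Setting these equal: 4p + 2 = −7p + 4 ⇒ 11p = 2 ⇒ p = 2/11, and the value is (4)·(2/11) + 2 = 30/11.
For Firm B: with q = P(Match), equating High's and Mid's payoffs gives 9q − 3 = −2q + 4 ⇒ q = 7/11.

30/11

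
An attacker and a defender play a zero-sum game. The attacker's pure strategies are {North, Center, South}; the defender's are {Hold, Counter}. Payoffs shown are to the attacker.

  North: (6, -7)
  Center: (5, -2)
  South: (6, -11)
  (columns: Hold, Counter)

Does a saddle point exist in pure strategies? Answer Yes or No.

Yes

Row minima: North → -7, Center → -2, South → -11; maximin = -2.
Column maxima: Hold → 6, Counter → -2; minimax = -2.
maximin = minimax = -2, so a saddle point exists.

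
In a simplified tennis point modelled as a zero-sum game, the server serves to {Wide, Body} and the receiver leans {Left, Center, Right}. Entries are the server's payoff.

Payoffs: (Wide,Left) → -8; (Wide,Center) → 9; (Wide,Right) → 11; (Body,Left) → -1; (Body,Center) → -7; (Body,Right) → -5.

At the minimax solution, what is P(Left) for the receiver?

16/23

Row minima: Wide → -8, Body → -7; maximin = -7.
Column maxima: Left → -1, Center → 9, Right → 11; minimax = -1.
-7 ≠ -1, so there is no saddle point; optimal play is mixed.
Right is strictly dominated by Center (it gives the server strictly more in every row), so the receiver never plays it.
On the remaining 2×2 (Wide, Body vs Left, Center):
Let the server play Wide with probability p. Expected payoff against Left: (-8)p + (-1)(1−p) = −7p − 1; against Center: 9p + (-7)(1−p) = 16p − 7.
Setting these equal: −7p − 1 = 16p − 7 ⇒ −23p = -6 ⇒ p = 6/23, and the value is (-7)·(6/23) − 1 = -65/23.
For the receiver: with q = P(Left), equating Wide's and Body's payoffs gives −17q + 9 = 6q − 7 ⇒ q = 16/23.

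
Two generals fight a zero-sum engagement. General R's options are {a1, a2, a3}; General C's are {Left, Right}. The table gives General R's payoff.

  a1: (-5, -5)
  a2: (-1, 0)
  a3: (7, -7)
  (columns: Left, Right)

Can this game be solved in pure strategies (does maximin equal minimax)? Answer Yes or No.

No

Row minima: a1 → -5, a2 → -1, a3 → -7; maximin = -1.
Column maxima: Left → 7, Right → 0; minimax = 0.
-1 ≠ 0, so no pure-strategy equilibrium exists.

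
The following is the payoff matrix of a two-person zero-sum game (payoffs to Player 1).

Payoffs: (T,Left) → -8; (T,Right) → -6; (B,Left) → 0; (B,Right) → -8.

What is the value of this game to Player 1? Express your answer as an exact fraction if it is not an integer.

Row minima: T → -8, B → -8; maximin = -8.
Column maxima: Left → 0, Right → -6; minimax = -6.
-8 ≠ -6, so there is no saddle point; optimal play is mixed.
Let Player 1 play T with probability p. Expected payoff against Left: (-8)p + 0(1−p) = −8p; against Right: (-6)p + (-8)(1−p) = 2p − 8.
Setting these equal: −8p = 2p − 8 ⇒ −10p = -8 ⇒ p = 4/5, and the value is (-8)·(4/5) = -32/5.
For Player 2: with q = P(Left), equating T's and B's payoffs gives −2q − 6 = 8q − 8 ⇒ q = 1/5.

-32/5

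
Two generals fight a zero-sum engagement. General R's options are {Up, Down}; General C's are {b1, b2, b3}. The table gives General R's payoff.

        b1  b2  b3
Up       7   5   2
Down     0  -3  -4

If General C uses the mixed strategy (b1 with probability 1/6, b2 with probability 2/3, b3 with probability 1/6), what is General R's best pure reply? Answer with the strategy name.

Expected payoff of Up: (1/6)·7 + (2/3)·5 + (1/6)·2 = 29/6.
Expected payoff of Down: (1/6)·0 + (2/3)·(-3) + (1/6)·(-4) = -8/3.
The largest is 29/6, so General R's best response is Up.

Up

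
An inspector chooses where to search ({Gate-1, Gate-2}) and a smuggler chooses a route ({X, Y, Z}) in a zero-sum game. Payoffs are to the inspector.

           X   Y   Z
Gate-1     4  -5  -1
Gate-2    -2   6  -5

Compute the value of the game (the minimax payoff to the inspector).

Row minima: Gate-1 → -5, Gate-2 → -5; maximin = -5.
Column maxima: X → 4, Y → 6, Z → -1; minimax = -1.
-5 ≠ -1, so there is no saddle point; optimal play is mixed.
X is strictly dominated by Z (it gives the inspector strictly more in every row), so the smuggler never plays it.
On the remaining 2×2 (Gate-1, Gate-2 vs Y, Z):
Let the inspector play Gate-1 with probability p. Expected payoff against Y: (-5)p + 6(1−p) = −11p + 6; against Z: (-1)p + (-5)(1−p) = 4p − 5.
Setting these equal: −11p + 6 = 4p − 5 ⇒ −15p = -11 ⇒ p = 11/15, and the value is (-11)·(11/15) + 6 = -31/15.
For the smuggler: with q = P(Y), equating Gate-1's and Gate-2's payoffs gives −4q − 1 = 11q − 5 ⇒ q = 4/15.

-31/15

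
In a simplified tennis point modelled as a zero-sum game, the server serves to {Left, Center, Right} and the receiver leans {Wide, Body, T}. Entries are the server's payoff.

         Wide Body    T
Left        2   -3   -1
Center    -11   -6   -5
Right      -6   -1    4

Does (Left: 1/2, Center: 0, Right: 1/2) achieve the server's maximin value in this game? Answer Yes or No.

Yes

Against Wide this mix gives (1/2)·2 + (1/2)·(-6) = -2.
Against Body this mix gives (1/2)·(-3) + (1/2)·(-1) = -2.
Against T this mix gives (1/2)·(-1) + (1/2)·4 = 3/2.
All of the receiver's active replies (Wide, Body) yield -2, and no column does worse for the server. The mix makes the receiver indifferent and guarantees -2, so it is optimal.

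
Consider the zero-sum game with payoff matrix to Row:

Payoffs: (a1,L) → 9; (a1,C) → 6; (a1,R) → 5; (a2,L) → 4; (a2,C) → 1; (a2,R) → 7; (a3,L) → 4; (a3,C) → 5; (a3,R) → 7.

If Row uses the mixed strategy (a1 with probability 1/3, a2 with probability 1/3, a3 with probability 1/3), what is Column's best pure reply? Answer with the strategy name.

C

If Column plays L, Row's expected payoff is (1/3)·9 + (1/3)·4 + (1/3)·4 = 17/3.
If Column plays C, Row's expected payoff is (1/3)·6 + (1/3)·1 + (1/3)·5 = 4.
If Column plays R, Row's expected payoff is (1/3)·5 + (1/3)·7 + (1/3)·7 = 19/3.
Column minimizes Row's payoff; the smallest is 4, so the best response is C.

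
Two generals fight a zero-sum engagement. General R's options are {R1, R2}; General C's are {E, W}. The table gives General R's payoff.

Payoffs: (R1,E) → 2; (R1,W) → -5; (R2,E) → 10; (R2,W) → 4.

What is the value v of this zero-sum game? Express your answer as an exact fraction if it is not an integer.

Row minima: R1 → -5, R2 → 4; maximin = 4.
Column maxima: E → 10, W → 4; minimax = 4.
Since maximin = minimax = 4, there is a saddle point and the value is 4.

4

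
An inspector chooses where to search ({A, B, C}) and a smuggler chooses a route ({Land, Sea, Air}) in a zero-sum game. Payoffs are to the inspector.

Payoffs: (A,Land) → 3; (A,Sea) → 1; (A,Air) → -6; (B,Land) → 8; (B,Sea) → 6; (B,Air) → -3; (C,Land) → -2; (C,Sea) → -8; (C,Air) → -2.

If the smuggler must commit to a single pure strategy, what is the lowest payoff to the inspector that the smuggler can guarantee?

Column maxima: Land → 8, Sea → 6, Air → -2.
The smallest of these is -2.

-2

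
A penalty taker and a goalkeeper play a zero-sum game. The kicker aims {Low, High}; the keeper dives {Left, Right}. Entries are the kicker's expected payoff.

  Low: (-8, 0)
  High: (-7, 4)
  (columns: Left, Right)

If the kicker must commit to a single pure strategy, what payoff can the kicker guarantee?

-7

Row minima: Low → -8, High → -7.
The best of these is -7.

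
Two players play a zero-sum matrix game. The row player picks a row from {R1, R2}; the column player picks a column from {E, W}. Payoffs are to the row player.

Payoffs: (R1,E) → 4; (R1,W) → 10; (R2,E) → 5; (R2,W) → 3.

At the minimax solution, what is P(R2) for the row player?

3/4

Row minima: R1 → 4, R2 → 3; maximin = 4.
Column maxima: E → 5, W → 10; minimax = 5.
4 ≠ 5, so there is no saddle point; optimal play is mixed.
Let the row player play R1 with probability p. Expected payoff against E: 4p + 5(1−p) = −p + 5; against W: 10p + 3(1−p) = 7p + 3.
Setting these equal: −p + 5 = 7p + 3 ⇒ −8p = -2 ⇒ p = 1/4, and the value is (-1)·(1/4) + 5 = 19/4.
For the column player: with q = P(E), equating R1's and R2's payoffs gives −6q + 10 = 2q + 3 ⇒ q = 7/8.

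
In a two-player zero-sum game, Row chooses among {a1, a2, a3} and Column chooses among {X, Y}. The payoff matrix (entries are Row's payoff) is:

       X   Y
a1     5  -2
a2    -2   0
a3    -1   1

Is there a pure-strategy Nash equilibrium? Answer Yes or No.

Row minima: a1 → -2, a2 → -2, a3 → -1; maximin = -1.
Column maxima: X → 5, Y → 1; minimax = 1.
-1 ≠ 1, so no pure-strategy equilibrium exists.

No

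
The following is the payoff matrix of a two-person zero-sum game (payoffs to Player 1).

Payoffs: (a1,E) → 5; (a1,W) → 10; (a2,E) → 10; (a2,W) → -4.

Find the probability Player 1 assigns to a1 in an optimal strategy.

Row minima: a1 → 5, a2 → -4; maximin = 5.
Column maxima: E → 10, W → 10; minimax = 10.
5 ≠ 10, so there is no saddle point; optimal play is mixed.
Let Player 1 play a1 with probability p. Expected payoff against E: 5p + 10(1−p) = −5p + 10; against W: 10p + (-4)(1−p) = 14p − 4.
Setting these equal: −5p + 10 = 14p − 4 ⇒ −19p = -14 ⇒ p = 14/19, and the value is (-5)·(14/19) + 10 = 120/19.
For Player 2: with q = P(E), equating a1's and a2's payoffs gives −5q + 10 = 14q − 4 ⇒ q = 14/19.

14/19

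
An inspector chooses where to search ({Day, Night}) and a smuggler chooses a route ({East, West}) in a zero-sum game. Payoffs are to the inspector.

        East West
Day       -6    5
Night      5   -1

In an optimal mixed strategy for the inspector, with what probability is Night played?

11/17

Row minima: Day → -6, Night → -1; maximin = -1.
Column maxima: East → 5, West → 5; minimax = 5.
-1 ≠ 5, so there is no saddle point; optimal play is mixed.
Let the inspector play Day with probability p. Expected payoff against East: (-6)p + 5(1−p) = −11p + 5; against West: 5p + (-1)(1−p) = 6p − 1.
Setting these equal: −11p + 5 = 6p − 1 ⇒ −17p = -6 ⇒ p = 6/17, and the value is (-11)·(6/17) + 5 = 19/17.
For the smuggler: with q = P(East), equating Day's and Night's payoffs gives −11q + 5 = 6q − 1 ⇒ q = 6/17.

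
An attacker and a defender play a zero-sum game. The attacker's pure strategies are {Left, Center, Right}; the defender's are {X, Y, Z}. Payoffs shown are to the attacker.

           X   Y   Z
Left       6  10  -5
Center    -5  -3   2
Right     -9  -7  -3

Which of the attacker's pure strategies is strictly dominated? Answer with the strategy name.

Center gives a strictly higher payoff than Right against every column: -5 > -9, -3 > -7, 2 > -3.
So Right is strictly dominated and the attacker never plays it.

Right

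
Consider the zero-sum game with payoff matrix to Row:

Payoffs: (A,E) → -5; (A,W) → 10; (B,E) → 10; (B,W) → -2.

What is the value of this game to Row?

Row minima: A → -5, B → -2; maximin = -2.
Column maxima: E → 10, W → 10; minimax = 10.
-2 ≠ 10, so there is no saddle point; optimal play is mixed.
Let Row play A with probability p. Expected payoff against E: (-5)p + 10(1−p) = −15p + 10; against W: 10p + (-2)(1−p) = 12p − 2.
Setting these equal: −15p + 10 = 12p − 2 ⇒ −27p = -12 ⇒ p = 4/9, and the value is (-15)·(4/9) + 10 = 10/3.
For Column: with q = P(E), equating A's and B's payoffs gives −15q + 10 = 12q − 2 ⇒ q = 4/9.

10/3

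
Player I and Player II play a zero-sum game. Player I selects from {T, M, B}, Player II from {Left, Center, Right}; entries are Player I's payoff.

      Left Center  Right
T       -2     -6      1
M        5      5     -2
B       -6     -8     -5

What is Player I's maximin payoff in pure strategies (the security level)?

-2

Row minima: T → -6, M → -2, B → -8.
The best of these is -2.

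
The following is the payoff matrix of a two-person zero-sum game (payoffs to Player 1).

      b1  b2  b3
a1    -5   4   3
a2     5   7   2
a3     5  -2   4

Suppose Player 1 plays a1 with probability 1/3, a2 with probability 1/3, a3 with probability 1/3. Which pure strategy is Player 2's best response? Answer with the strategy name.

b1

If Player 2 plays b1, Player 1's expected payoff is (1/3)·(-5) + (1/3)·5 + (1/3)·5 = 5/3.
If Player 2 plays b2, Player 1's expected payoff is (1/3)·4 + (1/3)·7 + (1/3)·(-2) = 3.
If Player 2 plays b3, Player 1's expected payoff is (1/3)·3 + (1/3)·2 + (1/3)·4 = 3.
Player 2 minimizes Player 1's payoff; the smallest is 5/3, so the best response is b1.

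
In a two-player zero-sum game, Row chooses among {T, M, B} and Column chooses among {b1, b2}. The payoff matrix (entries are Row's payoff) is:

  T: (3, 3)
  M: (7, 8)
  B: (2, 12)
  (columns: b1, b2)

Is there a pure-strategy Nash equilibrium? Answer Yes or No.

Yes

Row minima: T → 3, M → 7, B → 2; maximin = 7.
Column maxima: b1 → 7, b2 → 12; minimax = 7.
maximin = minimax = 7, so a saddle point exists.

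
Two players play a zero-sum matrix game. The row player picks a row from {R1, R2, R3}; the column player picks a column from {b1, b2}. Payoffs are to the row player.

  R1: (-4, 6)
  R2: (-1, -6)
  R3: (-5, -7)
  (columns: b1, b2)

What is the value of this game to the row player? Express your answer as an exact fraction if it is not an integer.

Row minima: R1 → -4, R2 → -6, R3 → -7; maximin = -4.
Column maxima: b1 → -1, b2 → 6; minimax = -1.
-4 ≠ -1, so there is no saddle point; optimal play is mixed.
R3 is strictly dominated by R1, so the row player never plays it.
On the remaining 2×2 (R1, R2 vs b1, b2):
Let the row player play R1 with probability p. Expected payoff against b1: (-4)p + (-1)(1−p) = −3p − 1; against b2: 6p + (-6)(1−p) = 12p − 6.
Setting these equal: −3p − 1 = 12p − 6 ⇒ −15p = -5 ⇒ p = 1/3, and the value is (-3)·(1/3) − 1 = -2.
For the column player: with q = P(b1), equating R1's and R2's payoffs gives −10q + 6 = 5q − 6 ⇒ q = 4/5.

-2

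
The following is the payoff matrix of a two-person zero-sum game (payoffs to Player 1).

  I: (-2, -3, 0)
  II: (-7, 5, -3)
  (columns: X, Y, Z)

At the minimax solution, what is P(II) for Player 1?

1/13

Row minima: I → -3, II → -7; maximin = -3.
Column maxima: X → -2, Y → 5, Z → 0; minimax = -2.
-3 ≠ -2, so there is no saddle point; optimal play is mixed.
Z is strictly dominated by X (it gives Player 1 strictly more in every row), so Player 2 never plays it.
On the remaining 2×2 (I, II vs X, Y):
Let Player 1 play I with probability p. Expected payoff against X: (-2)p + (-7)(1−p) = 5p − 7; against Y: (-3)p + 5(1−p) = −8p + 5.
Setting these equal: 5p − 7 = −8p + 5 ⇒ 13p = 12 ⇒ p = 12/13, and the value is (5)·(12/13) − 7 = -31/13.
For Player 2: with q = P(X), equating I's and II's payoffs gives q − 3 = −12q + 5 ⇒ q = 8/13.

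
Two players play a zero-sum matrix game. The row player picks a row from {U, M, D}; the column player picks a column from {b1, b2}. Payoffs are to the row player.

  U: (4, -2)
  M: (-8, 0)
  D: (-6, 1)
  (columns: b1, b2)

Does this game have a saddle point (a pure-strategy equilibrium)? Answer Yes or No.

Row minima: U → -2, M → -8, D → -6; maximin = -2.
Column maxima: b1 → 4, b2 → 1; minimax = 1.
-2 ≠ 1, so no pure-strategy equilibrium exists.

No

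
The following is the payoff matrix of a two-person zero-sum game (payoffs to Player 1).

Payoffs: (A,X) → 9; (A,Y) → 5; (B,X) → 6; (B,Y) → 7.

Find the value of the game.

Row minima: A → 5, B → 6; maximin = 6.
Column maxima: X → 9, Y → 7; minimax = 7.
6 ≠ 7, so there is no saddle point; optimal play is mixed.
Let Player 1 play A with probability p. Expected payoff against X: 9p + 6(1−p) = 3p + 6; against Y: 5p + 7(1−p) = −2p + 7.
Setting these equal: 3p + 6 = −2p + 7 ⇒ 5p = 1 ⇒ p = 1/5, and the value is (3)·(1/5) + 6 = 33/5.
For Player 2: with q = P(X), equating A's and B's payoffs gives 4q + 5 = −q + 7 ⇒ q = 2/5.

33/5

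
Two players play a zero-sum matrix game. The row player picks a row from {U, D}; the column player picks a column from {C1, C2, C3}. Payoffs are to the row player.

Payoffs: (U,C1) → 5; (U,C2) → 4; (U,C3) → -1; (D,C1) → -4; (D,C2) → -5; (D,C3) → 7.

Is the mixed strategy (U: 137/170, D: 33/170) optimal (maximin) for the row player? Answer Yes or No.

Against C1 this mix gives (137/170)·5 + (33/170)·(-4) = 553/170.
Against C2 this mix gives (137/170)·4 + (33/170)·(-5) = 383/170.
Against C3 this mix gives (137/170)·(-1) + (33/170)·7 = 47/85.
The column player will play C3, holding the row player to 47/85. Shifting weight toward the row that does better against C3 would raise this floor (the equalizing mix achieves 23/17 against both C3 and C2), so the proposed strategy is not optimal.

No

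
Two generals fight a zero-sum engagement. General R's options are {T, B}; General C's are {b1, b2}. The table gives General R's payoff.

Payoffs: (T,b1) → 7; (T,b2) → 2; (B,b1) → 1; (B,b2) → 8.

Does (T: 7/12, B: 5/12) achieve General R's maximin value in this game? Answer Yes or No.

Against b1 this mix gives (7/12)·7 + (5/12)·1 = 9/2.
Against b2 this mix gives (7/12)·2 + (5/12)·8 = 9/2.
All of General C's active replies (b1, b2) yield 9/2, and no column does worse for General R. The mix makes General C indifferent and guarantees 9/2, so it is optimal.

Yes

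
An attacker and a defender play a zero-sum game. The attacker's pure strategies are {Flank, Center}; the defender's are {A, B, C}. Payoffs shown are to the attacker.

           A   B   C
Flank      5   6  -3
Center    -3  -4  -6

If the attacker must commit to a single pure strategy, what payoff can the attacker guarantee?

-3

Row minima: Flank → -3, Center → -6.
The best of these is -3.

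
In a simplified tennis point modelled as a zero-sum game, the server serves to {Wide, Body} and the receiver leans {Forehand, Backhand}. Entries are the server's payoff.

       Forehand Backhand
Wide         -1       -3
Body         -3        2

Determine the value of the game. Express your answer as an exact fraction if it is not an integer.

-11/7

Row minima: Wide → -3, Body → -3; maximin = -3.
Column maxima: Forehand → -1, Backhand → 2; minimax = -1.
-3 ≠ -1, so there is no saddle point; optimal play is mixed.
Let the server play Wide with probability p. Expected payoff against Forehand: (-1)p + (-3)(1−p) = 2p − 3; against Backhand: (-3)p + 2(1−p) = −5p + 2.
Setting these equal: 2p − 3 = −5p + 2 ⇒ 7p = 5 ⇒ p = 5/7, and the value is (2)·(5/7) − 3 = -11/7.
For the receiver: with q = P(Forehand), equating Wide's and Body's payoffs gives 2q − 3 = −5q + 2 ⇒ q = 5/7.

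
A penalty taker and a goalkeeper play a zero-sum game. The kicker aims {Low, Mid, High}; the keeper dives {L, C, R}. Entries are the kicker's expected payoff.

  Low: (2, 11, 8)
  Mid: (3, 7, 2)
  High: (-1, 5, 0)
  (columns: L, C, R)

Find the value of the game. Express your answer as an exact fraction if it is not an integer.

20/7

Row minima: Low → 2, Mid → 2, High → -1; maximin = 2.
Column maxima: L → 3, C → 11, R → 8; minimax = 3.
2 ≠ 3, so there is no saddle point; optimal play is mixed.
High is strictly dominated by Low, so the kicker never plays it.
C is strictly dominated by L (it gives the kicker strictly more in every row), so the keeper never plays it.
On the remaining 2×2 (Low, Mid vs L, R):
Let the kicker play Low with probability p. Expected payoff against L: 2p + 3(1−p) = −p + 3; against R: 8p + 2(1−p) = 6p + 2.
Setting these equal: −p + 3 = 6p + 2 ⇒ −7p = -1 ⇒ p = 1/7, and the value is (-1)·(1/7) + 3 = 20/7.
For the keeper: with q = P(L), equating Low's and Mid's payoffs gives −6q + 8 = q + 2 ⇒ q = 6/7.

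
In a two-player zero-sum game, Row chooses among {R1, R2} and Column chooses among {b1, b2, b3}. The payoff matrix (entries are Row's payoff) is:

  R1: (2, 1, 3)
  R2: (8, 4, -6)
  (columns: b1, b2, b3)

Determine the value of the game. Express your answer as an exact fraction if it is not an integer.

3/2

Row minima: R1 → 1, R2 → -6; maximin = 1.
Column maxima: b1 → 8, b2 → 4, b3 → 3; minimax = 3.
1 ≠ 3, so there is no saddle point; optimal play is mixed.
b1 is strictly dominated by b2 (it gives Row strictly more in every row), so Column never plays it.
On the remaining 2×2 (R1, R2 vs b2, b3):
Let Row play R1 with probability p. Expected payoff against b2: 1p + 4(1−p) = −3p + 4; against b3: 3p + (-6)(1−p) = 9p − 6.
Setting these equal: −3p + 4 = 9p − 6 ⇒ −12p = -10 ⇒ p = 5/6, and the value is (-3)·(5/6) + 4 = 3/2.
For Column: with q = P(b2), equating R1's and R2's payoffs gives −2q + 3 = 10q − 6 ⇒ q = 3/4.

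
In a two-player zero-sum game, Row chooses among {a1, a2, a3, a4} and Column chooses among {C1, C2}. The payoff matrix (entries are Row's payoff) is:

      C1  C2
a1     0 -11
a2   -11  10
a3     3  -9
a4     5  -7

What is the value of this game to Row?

-9/11

Row minima: a1 → -11, a2 → -11, a3 → -9, a4 → -7; maximin = -7.
Column maxima: C1 → 5, C2 → 10; minimax = 5.
-7 ≠ 5, so there is no saddle point; optimal play is mixed.
a1 is strictly dominated by a3, so Row never plays it.
a3 is strictly dominated by a4, so Row never plays it.
On the remaining 2×2 (a2, a4 vs C1, C2):
Let Row play a2 with probability p. Expected payoff against C1: (-11)p + 5(1−p) = −16p + 5; against C2: 10p + (-7)(1−p) = 17p − 7.
Setting these equal: −16p + 5 = 17p − 7 ⇒ −33p = -12 ⇒ p = 4/11, and the value is (-16)·(4/11) + 5 = -9/11.
For Column: with q = P(C1), equating a2's and a4's payoffs gives −21q + 10 = 12q − 7 ⇒ q = 17/33.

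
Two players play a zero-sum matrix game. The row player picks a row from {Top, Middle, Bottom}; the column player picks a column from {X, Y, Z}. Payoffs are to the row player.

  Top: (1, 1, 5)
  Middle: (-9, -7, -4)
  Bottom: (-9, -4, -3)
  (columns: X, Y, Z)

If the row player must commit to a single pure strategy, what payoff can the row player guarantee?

1

Row minima: Top → 1, Middle → -9, Bottom → -9.
The best of these is 1.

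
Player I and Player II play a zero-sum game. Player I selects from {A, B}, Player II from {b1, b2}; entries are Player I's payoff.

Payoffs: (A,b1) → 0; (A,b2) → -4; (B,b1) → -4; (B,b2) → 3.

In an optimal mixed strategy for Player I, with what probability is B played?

Row minima: A → -4, B → -4; maximin = -4.
Column maxima: b1 → 0, b2 → 3; minimax = 0.
-4 ≠ 0, so there is no saddle point; optimal play is mixed.
Let Player I play A with probability p. Expected payoff against b1: 0p + (-4)(1−p) = 4p − 4; against b2: (-4)p + 3(1−p) = −7p + 3.
Setting these equal: 4p − 4 = −7p + 3 ⇒ 11p = 7 ⇒ p = 7/11, and the value is (4)·(7/11) − 4 = -16/11.
For Player II: with q = P(b1), equating A's and B's payoffs gives 4q − 4 = −7q + 3 ⇒ q = 7/11.

4/11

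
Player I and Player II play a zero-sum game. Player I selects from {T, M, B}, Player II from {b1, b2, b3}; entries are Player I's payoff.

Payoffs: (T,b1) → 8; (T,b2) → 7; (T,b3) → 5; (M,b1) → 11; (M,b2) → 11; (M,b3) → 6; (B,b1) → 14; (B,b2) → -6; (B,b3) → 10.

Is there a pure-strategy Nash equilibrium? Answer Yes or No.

No

Row minima: T → 5, M → 6, B → -6; maximin = 6.
Column maxima: b1 → 14, b2 → 11, b3 → 10; minimax = 10.
6 ≠ 10, so no pure-strategy equilibrium exists.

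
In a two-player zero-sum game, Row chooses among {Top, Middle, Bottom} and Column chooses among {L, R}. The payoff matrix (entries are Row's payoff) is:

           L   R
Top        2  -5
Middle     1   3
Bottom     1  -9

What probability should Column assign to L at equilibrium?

Row minima: Top → -5, Middle → 1, Bottom → -9; maximin = 1.
Column maxima: L → 2, R → 3; minimax = 2.
1 ≠ 2, so there is no saddle point; optimal play is mixed.
Bottom is strictly dominated by Top, so Row never plays it.
On the remaining 2×2 (Top, Middle vs L, R):
Let Row play Top with probability p. Expected payoff against L: 2p + 1(1−p) = p + 1; against R: (-5)p + 3(1−p) = −8p + 3.
Setting these equal: p + 1 = −8p + 3 ⇒ 9p = 2 ⇒ p = 2/9, and the value is (1)·(2/9) + 1 = 11/9.
For Column: with q = P(L), equating Top's and Middle's payoffs gives 7q − 5 = −2q + 3 ⇒ q = 8/9.

8/9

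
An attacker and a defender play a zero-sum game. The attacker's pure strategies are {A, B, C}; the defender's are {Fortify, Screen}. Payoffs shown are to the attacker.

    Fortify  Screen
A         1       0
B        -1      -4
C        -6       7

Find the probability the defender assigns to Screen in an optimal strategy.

Row minima: A → 0, B → -4, C → -6; maximin = 0.
Column maxima: Fortify → 1, Screen → 7; minimax = 1.
0 ≠ 1, so there is no saddle point; optimal play is mixed.
B is strictly dominated by A, so the attacker never plays it.
On the remaining 2×2 (A, C vs Fortify, Screen):
Let the attacker play A with probability p. Expected payoff against Fortify: 1p + (-6)(1−p) = 7p − 6; against Screen: 0p + 7(1−p) = −7p + 7.
Setting these equal: 7p − 6 = −7p + 7 ⇒ 14p = 13 ⇒ p = 13/14, and the value is (7)·(13/14) − 6 = 1/2.
For the defender: with q = P(Fortify), equating A's and C's payoffs gives q = −13q + 7 ⇒ q = 1/2.

1/2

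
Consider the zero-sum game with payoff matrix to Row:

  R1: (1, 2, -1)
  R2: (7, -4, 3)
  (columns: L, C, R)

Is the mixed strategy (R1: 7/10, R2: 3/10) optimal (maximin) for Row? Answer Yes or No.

Against L this mix gives (7/10)·1 + (3/10)·7 = 14/5.
Against C this mix gives (7/10)·2 + (3/10)·(-4) = 1/5.
Against R this mix gives (7/10)·(-1) + (3/10)·3 = 1/5.
All of Column's active replies (C, R) yield 1/5, and no column does worse for Row. The mix makes Column indifferent and guarantees 1/5, so it is optimal.

Yes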